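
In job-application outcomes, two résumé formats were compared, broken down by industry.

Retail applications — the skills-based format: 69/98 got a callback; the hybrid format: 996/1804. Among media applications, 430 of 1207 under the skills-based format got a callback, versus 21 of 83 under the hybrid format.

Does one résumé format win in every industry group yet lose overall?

Retail: the skills-based format 69/98 = 70.4%, the hybrid format 996/1804 = 55.2% → the skills-based format
Media: the skills-based format 430/1207 = 35.6%, the hybrid format 21/83 = 25.3% → the skills-based format
Overall: the skills-based format 499/1305 = 38.2%, the hybrid format 1017/1887 = 53.9% → the hybrid format
The skills-based format wins each industry group but the hybrid format wins overall — the comparison reverses. The skills-based format's applications skew toward media, which has a lower base rate.

Yes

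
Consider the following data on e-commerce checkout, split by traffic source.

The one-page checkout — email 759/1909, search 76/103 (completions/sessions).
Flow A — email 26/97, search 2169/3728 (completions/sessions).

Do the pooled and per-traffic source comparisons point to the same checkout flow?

No

Email: the one-page checkout 759/1909 = 39.8%, Flow A 26/97 = 26.8% → the one-page checkout
Search: the one-page checkout 76/103 = 73.8%, Flow A 2169/3728 = 58.2% → the one-page checkout
Overall: the one-page checkout 835/2012 = 41.5%, Flow A 2195/3825 = 57.4% → Flow A
The one-page checkout wins each traffic group but Flow A wins overall — the comparison reverses. The one-page checkout's sessions skew toward email, which has a lower base rate.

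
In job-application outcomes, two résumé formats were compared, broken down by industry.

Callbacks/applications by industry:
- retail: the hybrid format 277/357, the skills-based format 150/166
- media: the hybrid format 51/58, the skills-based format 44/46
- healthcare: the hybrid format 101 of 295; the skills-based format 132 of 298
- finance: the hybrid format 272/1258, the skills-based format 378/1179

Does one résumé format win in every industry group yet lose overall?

No

Retail: the hybrid format 277/357 = 77.6%, the skills-based format 150/166 = 90.4% → the skills-based format
Media: the hybrid format 51/58 = 87.9%, the skills-based format 44/46 = 95.7% → the skills-based format
Healthcare: the hybrid format 101/295 = 34.2%, the skills-based format 132/298 = 44.3% → the skills-based format
Finance: the hybrid format 272/1258 = 21.6%, the skills-based format 378/1179 = 32.1% → the skills-based format
Overall: the hybrid format 701/1968 = 35.6%, the skills-based format 704/1689 = 41.7% → the skills-based format
The skills-based format wins overall and in every industry group — no reversal.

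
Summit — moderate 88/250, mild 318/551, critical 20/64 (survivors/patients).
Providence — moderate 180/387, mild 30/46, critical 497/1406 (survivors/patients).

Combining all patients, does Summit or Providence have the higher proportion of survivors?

Summit

Moderate: Summit 88/250 = 35.2%, Providence 180/387 = 46.5% → Providence
Mild: Summit 318/551 = 57.7%, Providence 30/46 = 65.2% → Providence
Critical: Summit 20/64 = 31.2%, Providence 497/1406 = 35.3% → Providence
Overall: Summit 426/865 = 49.2%, Providence 707/1839 = 38.4% → Summit
(Providence wins every case group but Summit wins overall — Providence's patients skew toward the low-rate critical group.)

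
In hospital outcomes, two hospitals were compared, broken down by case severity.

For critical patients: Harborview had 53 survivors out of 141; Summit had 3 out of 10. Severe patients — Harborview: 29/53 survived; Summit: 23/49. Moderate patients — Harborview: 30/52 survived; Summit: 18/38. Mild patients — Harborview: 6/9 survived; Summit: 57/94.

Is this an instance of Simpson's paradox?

Critical: Harborview 53/141 = 37.6%, Summit 3/10 = 30.0% → Harborview
Severe: Harborview 29/53 = 54.7%, Summit 23/49 = 46.9% → Harborview
Moderate: Harborview 30/52 = 57.7%, Summit 18/38 = 47.4% → Harborview
Mild: Harborview 6/9 = 66.7%, Summit 57/94 = 60.6% → Harborview
Overall: Harborview 118/255 = 46.3%, Summit 101/191 = 52.9% → Summit
Harborview wins each case group but Summit wins overall — the comparison reverses. Harborview's patients skew toward critical, which has a lower base rate.

Yes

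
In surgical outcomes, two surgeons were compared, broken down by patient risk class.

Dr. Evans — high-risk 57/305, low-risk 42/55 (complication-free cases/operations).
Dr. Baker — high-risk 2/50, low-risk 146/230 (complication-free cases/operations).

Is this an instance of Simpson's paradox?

Yes

High-risk: Dr. Evans 57/305 = 18.7%, Dr. Baker 2/50 = 4.0% → Dr. Evans
Low-risk: Dr. Evans 42/55 = 76.4%, Dr. Baker 146/230 = 63.5% → Dr. Evans
Overall: Dr. Evans 99/360 = 27.5%, Dr. Baker 148/280 = 52.9% → Dr. Baker
Dr. Evans wins each patient risk group but Dr. Baker wins overall — the comparison reverses. Dr. Evans's operations skew toward high-risk, which has a lower base rate.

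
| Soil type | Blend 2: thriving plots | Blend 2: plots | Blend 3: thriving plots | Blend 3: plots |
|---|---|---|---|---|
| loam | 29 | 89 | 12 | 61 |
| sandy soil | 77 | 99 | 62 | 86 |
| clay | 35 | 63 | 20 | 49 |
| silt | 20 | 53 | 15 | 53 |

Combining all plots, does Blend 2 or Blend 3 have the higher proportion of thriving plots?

Blend 2

Loam: Blend 2 29/89 = 32.6%, Blend 3 12/61 = 19.7% → Blend 2
Sandy soil: Blend 2 77/99 = 77.8%, Blend 3 62/86 = 72.1% → Blend 2
Clay: Blend 2 35/63 = 55.6%, Blend 3 20/49 = 40.8% → Blend 2
Silt: Blend 2 20/53 = 37.7%, Blend 3 15/53 = 28.3% → Blend 2
Overall: Blend 2 161/304 = 53.0%, Blend 3 109/249 = 43.8% → Blend 2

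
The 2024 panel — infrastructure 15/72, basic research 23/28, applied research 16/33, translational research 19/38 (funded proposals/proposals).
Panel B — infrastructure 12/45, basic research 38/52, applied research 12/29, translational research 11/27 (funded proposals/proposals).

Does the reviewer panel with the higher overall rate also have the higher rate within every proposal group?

Infrastructure: the 2024 panel 15/72 = 20.8%, Panel B 12/45 = 26.7% → Panel B
Basic research: the 2024 panel 23/28 = 82.1%, Panel B 38/52 = 73.1% → the 2024 panel
Applied research: the 2024 panel 16/33 = 48.5%, Panel B 12/29 = 41.4% → the 2024 panel
Translational research: the 2024 panel 19/38 = 50.0%, Panel B 11/27 = 40.7% → the 2024 panel
Overall: the 2024 panel 73/171 = 42.7%, Panel B 73/153 = 47.7% → Panel B
Neither sweeps: the 2024 panel wins 3 of 4 groups, Panel B wins 1. Panel B wins overall but not every group — no Simpson reversal.

No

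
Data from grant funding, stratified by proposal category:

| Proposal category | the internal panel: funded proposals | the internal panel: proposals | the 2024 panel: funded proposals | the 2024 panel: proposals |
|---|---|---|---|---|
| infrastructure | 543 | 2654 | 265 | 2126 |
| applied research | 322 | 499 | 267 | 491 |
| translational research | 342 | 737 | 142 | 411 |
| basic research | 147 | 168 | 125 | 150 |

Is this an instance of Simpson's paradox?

Infrastructure: the internal panel 543/2654 = 20.5%, the 2024 panel 265/2126 = 12.5% → the internal panel
Applied research: the internal panel 322/499 = 64.5%, the 2024 panel 267/491 = 54.4% → the internal panel
Translational research: the internal panel 342/737 = 46.4%, the 2024 panel 142/411 = 34.5% → the internal panel
Basic research: the internal panel 147/168 = 87.5%, the 2024 panel 125/150 = 83.3% → the internal panel
Overall: the internal panel 1354/4058 = 33.4%, the 2024 panel 799/3178 = 25.1% → the internal panel
The internal panel wins overall and in every proposal group — no reversal.

No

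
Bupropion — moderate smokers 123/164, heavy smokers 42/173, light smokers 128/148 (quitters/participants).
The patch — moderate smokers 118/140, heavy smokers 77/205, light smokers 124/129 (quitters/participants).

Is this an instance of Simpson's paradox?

No

Moderate smokers: bupropion 123/164 = 75.0%, the patch 118/140 = 84.3% → the patch
Heavy smokers: bupropion 42/173 = 24.3%, the patch 77/205 = 37.6% → the patch
Light smokers: bupropion 128/148 = 86.5%, the patch 124/129 = 96.1% → the patch
Overall: bupropion 293/485 = 60.4%, the patch 319/474 = 67.3% → the patch
The patch wins overall and in every dependence group — no reversal.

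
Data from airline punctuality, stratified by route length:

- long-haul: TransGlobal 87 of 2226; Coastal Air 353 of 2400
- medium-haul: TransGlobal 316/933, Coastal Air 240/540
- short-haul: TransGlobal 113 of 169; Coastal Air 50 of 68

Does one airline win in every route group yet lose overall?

No

Long-haul: TransGlobal 87/2226 = 3.9%, Coastal Air 353/2400 = 14.7% → Coastal Air
Medium-haul: TransGlobal 316/933 = 33.9%, Coastal Air 240/540 = 44.4% → Coastal Air
Short-haul: TransGlobal 113/169 = 66.9%, Coastal Air 50/68 = 73.5% → Coastal Air
Overall: TransGlobal 516/3328 = 15.5%, Coastal Air 643/3008 = 21.4% → Coastal Air
Coastal Air wins overall and in every route group — no reversal.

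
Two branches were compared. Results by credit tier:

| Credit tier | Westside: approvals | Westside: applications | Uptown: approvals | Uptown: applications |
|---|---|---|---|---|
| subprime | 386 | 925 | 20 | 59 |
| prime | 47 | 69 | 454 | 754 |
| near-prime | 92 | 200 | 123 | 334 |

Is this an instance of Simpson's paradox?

Yes

Subprime: Westside 386/925 = 41.7%, Uptown 20/59 = 33.9% → Westside
Prime: Westside 47/69 = 68.1%, Uptown 454/754 = 60.2% → Westside
Near-prime: Westside 92/200 = 46.0%, Uptown 123/334 = 36.8% → Westside
Overall: Westside 525/1194 = 44.0%, Uptown 597/1147 = 52.0% → Uptown
Westside wins each credit group but Uptown wins overall — the comparison reverses. Westside's applications skew toward subprime, which has a lower base rate.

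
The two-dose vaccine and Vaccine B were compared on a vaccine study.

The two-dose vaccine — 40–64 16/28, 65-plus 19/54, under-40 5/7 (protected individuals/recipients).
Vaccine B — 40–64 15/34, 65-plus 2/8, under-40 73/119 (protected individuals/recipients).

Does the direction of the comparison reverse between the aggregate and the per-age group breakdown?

Yes

40–64: the two-dose vaccine 16/28 = 57.1%, Vaccine B 15/34 = 44.1% → the two-dose vaccine
65-plus: the two-dose vaccine 19/54 = 35.2%, Vaccine B 2/8 = 25.0% → the two-dose vaccine
Under-40: the two-dose vaccine 5/7 = 71.4%, Vaccine B 73/119 = 61.3% → the two-dose vaccine
Overall: the two-dose vaccine 40/89 = 44.9%, Vaccine B 90/161 = 55.9% → Vaccine B
The two-dose vaccine wins each age group but Vaccine B wins overall — the comparison reverses. The two-dose vaccine's recipients skew toward 65-plus, which has a lower base rate.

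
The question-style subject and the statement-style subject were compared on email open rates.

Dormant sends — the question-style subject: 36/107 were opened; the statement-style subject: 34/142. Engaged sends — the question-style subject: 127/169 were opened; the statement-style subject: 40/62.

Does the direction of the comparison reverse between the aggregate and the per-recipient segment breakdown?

Dormant: the question-style subject 36/107 = 33.6%, the statement-style subject 34/142 = 23.9% → the question-style subject
Engaged: the question-style subject 127/169 = 75.1%, the statement-style subject 40/62 = 64.5% → the question-style subject
Overall: the question-style subject 163/276 = 59.1%, the statement-style subject 74/204 = 36.3% → the question-style subject
The question-style subject wins overall and in every recipient group — no reversal.

No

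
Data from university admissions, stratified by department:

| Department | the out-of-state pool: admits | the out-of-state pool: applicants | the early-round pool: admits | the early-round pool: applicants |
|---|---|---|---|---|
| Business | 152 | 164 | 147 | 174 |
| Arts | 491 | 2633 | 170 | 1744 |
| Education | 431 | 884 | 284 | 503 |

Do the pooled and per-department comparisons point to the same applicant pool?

No

Business: the out-of-state pool 152/164 = 92.7%, the early-round pool 147/174 = 84.5% → the out-of-state pool
Arts: the out-of-state pool 491/2633 = 18.6%, the early-round pool 170/1744 = 9.7% → the out-of-state pool
Education: the out-of-state pool 431/884 = 48.8%, the early-round pool 284/503 = 56.5% → the early-round pool
Overall: the out-of-state pool 1074/3681 = 29.2%, the early-round pool 601/2421 = 24.8% → the out-of-state pool
Neither sweeps: the out-of-state pool wins 2 of 3 groups, the early-round pool wins 1. The out-of-state pool wins overall but not every group — no Simpson reversal.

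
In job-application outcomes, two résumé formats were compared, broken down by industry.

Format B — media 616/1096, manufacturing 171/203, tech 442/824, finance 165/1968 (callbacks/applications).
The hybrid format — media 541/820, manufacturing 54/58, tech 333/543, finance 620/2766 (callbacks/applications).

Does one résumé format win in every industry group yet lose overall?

No

Media: Format B 616/1096 = 56.2%, the hybrid format 541/820 = 66.0% → the hybrid format
Manufacturing: Format B 171/203 = 84.2%, the hybrid format 54/58 = 93.1% → the hybrid format
Tech: Format B 442/824 = 53.6%, the hybrid format 333/543 = 61.3% → the hybrid format
Finance: Format B 165/1968 = 8.4%, the hybrid format 620/2766 = 22.4% → the hybrid format
Overall: Format B 1394/4091 = 34.1%, the hybrid format 1548/4187 = 37.0% → the hybrid format
The hybrid format wins overall and in every industry group — no reversal.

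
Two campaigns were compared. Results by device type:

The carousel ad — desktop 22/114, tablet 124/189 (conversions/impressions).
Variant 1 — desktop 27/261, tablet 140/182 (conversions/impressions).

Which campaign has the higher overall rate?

Desktop: the carousel ad 22/114 = 19.3%, Variant 1 27/261 = 10.3% → the carousel ad
Tablet: the carousel ad 124/189 = 65.6%, Variant 1 140/182 = 76.9% → Variant 1
Overall: the carousel ad 146/303 = 48.2%, Variant 1 167/443 = 37.7% → the carousel ad
(Neither sweeps every device group, but the carousel ad has the higher pooled rate.)

the carousel ad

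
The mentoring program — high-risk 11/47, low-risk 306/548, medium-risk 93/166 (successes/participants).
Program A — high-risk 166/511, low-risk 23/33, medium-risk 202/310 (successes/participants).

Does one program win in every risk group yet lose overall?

Yes

High-risk: the mentoring program 11/47 = 23.4%, Program A 166/511 = 32.5% → Program A
Low-risk: the mentoring program 306/548 = 55.8%, Program A 23/33 = 69.7% → Program A
Medium-risk: the mentoring program 93/166 = 56.0%, Program A 202/310 = 65.2% → Program A
Overall: the mentoring program 410/761 = 53.9%, Program A 391/854 = 45.8% → the mentoring program
Program A wins each risk group but the mentoring program wins overall — the comparison reverses. Program A's participants skew toward high-risk, which has a lower base rate.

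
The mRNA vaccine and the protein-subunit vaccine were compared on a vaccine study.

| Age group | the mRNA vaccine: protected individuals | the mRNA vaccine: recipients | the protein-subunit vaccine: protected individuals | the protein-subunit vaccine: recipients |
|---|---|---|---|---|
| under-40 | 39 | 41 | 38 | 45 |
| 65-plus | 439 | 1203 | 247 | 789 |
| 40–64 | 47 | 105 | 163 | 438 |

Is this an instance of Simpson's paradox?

No

Under-40: the mRNA vaccine 39/41 = 95.1%, the protein-subunit vaccine 38/45 = 84.4% → the mRNA vaccine
65-plus: the mRNA vaccine 439/1203 = 36.5%, the protein-subunit vaccine 247/789 = 31.3% → the mRNA vaccine
40–64: the mRNA vaccine 47/105 = 44.8%, the protein-subunit vaccine 163/438 = 37.2% → the mRNA vaccine
Overall: the mRNA vaccine 525/1349 = 38.9%, the protein-subunit vaccine 448/1272 = 35.2% → the mRNA vaccine
The mRNA vaccine wins overall and in every age group — no reversal.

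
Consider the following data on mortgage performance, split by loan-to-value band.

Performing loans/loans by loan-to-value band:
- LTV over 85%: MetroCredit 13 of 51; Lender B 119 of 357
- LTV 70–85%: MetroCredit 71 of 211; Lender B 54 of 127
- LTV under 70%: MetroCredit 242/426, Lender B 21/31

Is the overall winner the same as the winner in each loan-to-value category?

No

LTV over 85%: MetroCredit 13/51 = 25.5%, Lender B 119/357 = 33.3% → Lender B
LTV 70–85%: MetroCredit 71/211 = 33.6%, Lender B 54/127 = 42.5% → Lender B
LTV under 70%: MetroCredit 242/426 = 56.8%, Lender B 21/31 = 67.7% → Lender B
Overall: MetroCredit 326/688 = 47.4%, Lender B 194/515 = 37.7% → MetroCredit
Lender B wins each loan-to-value group but MetroCredit wins overall — the comparison reverses. Lender B's loans skew toward LTV over 85%, which has a lower base rate.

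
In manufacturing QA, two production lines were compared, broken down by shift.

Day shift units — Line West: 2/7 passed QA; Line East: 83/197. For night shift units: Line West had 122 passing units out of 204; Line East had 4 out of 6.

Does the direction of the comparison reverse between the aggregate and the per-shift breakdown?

Yes

Day shift: Line West 2/7 = 28.6%, Line East 83/197 = 42.1% → Line East
Night shift: Line West 122/204 = 59.8%, Line East 4/6 = 66.7% → Line East
Overall: Line West 124/211 = 58.8%, Line East 87/203 = 42.9% → Line West
Line East wins each shift group but Line West wins overall — the comparison reverses. Line East's units skew toward day shift, which has a lower base rate.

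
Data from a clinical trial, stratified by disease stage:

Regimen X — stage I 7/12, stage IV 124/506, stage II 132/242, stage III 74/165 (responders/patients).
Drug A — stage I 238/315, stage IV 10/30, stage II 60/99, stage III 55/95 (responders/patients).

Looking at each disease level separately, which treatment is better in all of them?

Stage I: Regimen X 7/12 = 58.3%, Drug A 238/315 = 75.6% → Drug A
Stage IV: Regimen X 124/506 = 24.5%, Drug A 10/30 = 33.3% → Drug A
Stage II: Regimen X 132/242 = 54.5%, Drug A 60/99 = 60.6% → Drug A
Stage III: Regimen X 74/165 = 44.8%, Drug A 55/95 = 57.9% → Drug A
Drug A has the higher rate in all 4 groups.

Drug A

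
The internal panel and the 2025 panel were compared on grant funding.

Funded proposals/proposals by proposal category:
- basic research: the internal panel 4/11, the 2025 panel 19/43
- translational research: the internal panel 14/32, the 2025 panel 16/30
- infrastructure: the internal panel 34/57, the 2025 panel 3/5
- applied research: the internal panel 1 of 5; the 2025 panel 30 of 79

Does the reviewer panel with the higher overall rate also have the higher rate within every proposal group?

No

Basic research: the internal panel 4/11 = 36.4%, the 2025 panel 19/43 = 44.2% → the 2025 panel
Translational research: the internal panel 14/32 = 43.8%, the 2025 panel 16/30 = 53.3% → the 2025 panel
Infrastructure: the internal panel 34/57 = 59.6%, the 2025 panel 3/5 = 60.0% → the 2025 panel
Applied research: the internal panel 1/5 = 20.0%, the 2025 panel 30/79 = 38.0% → the 2025 panel
Overall: the internal panel 53/105 = 50.5%, the 2025 panel 68/157 = 43.3% → the internal panel
The 2025 panel wins each proposal group but the internal panel wins overall — the comparison reverses. The 2025 panel's proposals skew toward applied research, which has a lower base rate.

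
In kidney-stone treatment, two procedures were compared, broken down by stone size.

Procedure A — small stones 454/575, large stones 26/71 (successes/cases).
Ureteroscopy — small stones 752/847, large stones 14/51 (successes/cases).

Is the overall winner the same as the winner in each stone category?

No

Small stones: Procedure A 454/575 = 79.0%, ureteroscopy 752/847 = 88.8% → ureteroscopy
Large stones: Procedure A 26/71 = 36.6%, ureteroscopy 14/51 = 27.5% → Procedure A
Overall: Procedure A 480/646 = 74.3%, ureteroscopy 766/898 = 85.3% → ureteroscopy
Neither sweeps: Procedure A wins 1 of 2 groups, ureteroscopy wins 1. Ureteroscopy wins overall but not every group — no Simpson reversal.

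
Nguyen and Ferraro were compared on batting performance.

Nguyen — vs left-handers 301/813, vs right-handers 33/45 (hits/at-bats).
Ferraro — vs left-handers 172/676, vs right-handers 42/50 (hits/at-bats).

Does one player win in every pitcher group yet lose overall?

No

Vs left-handers: Nguyen 301/813 = 37.0%, Ferraro 172/676 = 25.4% → Nguyen
Vs right-handers: Nguyen 33/45 = 73.3%, Ferraro 42/50 = 84.0% → Ferraro
Overall: Nguyen 334/858 = 38.9%, Ferraro 214/726 = 29.5% → Nguyen
Neither sweeps: Nguyen wins 1 of 2 groups, Ferraro wins 1. Nguyen wins overall but not every group — no Simpson reversal.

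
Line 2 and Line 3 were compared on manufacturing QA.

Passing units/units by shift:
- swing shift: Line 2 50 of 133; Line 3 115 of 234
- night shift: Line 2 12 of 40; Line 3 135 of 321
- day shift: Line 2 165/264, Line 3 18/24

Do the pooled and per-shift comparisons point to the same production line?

No

Swing shift: Line 2 50/133 = 37.6%, Line 3 115/234 = 49.1% → Line 3
Night shift: Line 2 12/40 = 30.0%, Line 3 135/321 = 42.1% → Line 3
Day shift: Line 2 165/264 = 62.5%, Line 3 18/24 = 75.0% → Line 3
Overall: Line 2 227/437 = 51.9%, Line 3 268/579 = 46.3% → Line 2
Line 3 wins each shift group but Line 2 wins overall — the comparison reverses. Line 3's units skew toward night shift, which has a lower base rate.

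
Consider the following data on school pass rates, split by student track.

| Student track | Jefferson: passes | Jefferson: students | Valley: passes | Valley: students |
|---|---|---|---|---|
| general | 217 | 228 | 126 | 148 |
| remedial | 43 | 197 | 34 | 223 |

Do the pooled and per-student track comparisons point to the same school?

Yes

General: Jefferson 217/228 = 95.2%, Valley 126/148 = 85.1% → Jefferson
Remedial: Jefferson 43/197 = 21.8%, Valley 34/223 = 15.2% → Jefferson
Overall: Jefferson 260/425 = 61.2%, Valley 160/371 = 43.1% → Jefferson
Jefferson wins overall and in every student group — no reversal.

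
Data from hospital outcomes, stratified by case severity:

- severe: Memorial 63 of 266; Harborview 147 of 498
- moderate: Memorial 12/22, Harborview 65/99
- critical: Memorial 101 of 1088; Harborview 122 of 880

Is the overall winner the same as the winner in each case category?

Severe: Memorial 63/266 = 23.7%, Harborview 147/498 = 29.5% → Harborview
Moderate: Memorial 12/22 = 54.5%, Harborview 65/99 = 65.7% → Harborview
Critical: Memorial 101/1088 = 9.3%, Harborview 122/880 = 13.9% → Harborview
Overall: Memorial 176/1376 = 12.8%, Harborview 334/1477 = 22.6% → Harborview
Harborview wins overall and in every case group — no reversal.

Yes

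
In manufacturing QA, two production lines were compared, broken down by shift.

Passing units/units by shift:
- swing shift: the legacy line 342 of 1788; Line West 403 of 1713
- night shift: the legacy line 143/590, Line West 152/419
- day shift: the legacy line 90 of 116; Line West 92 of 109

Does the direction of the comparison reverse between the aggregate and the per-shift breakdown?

No

Swing shift: the legacy line 342/1788 = 19.1%, Line West 403/1713 = 23.5% → Line West
Night shift: the legacy line 143/590 = 24.2%, Line West 152/419 = 36.3% → Line West
Day shift: the legacy line 90/116 = 77.6%, Line West 92/109 = 84.4% → Line West
Overall: the legacy line 575/2494 = 23.1%, Line West 647/2241 = 28.9% → Line West
Line West wins overall and in every shift group — no reversal.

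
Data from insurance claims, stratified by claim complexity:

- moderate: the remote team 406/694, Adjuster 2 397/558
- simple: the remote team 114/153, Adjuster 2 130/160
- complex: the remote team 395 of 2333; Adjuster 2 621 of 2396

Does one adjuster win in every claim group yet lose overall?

No

Moderate: the remote team 406/694 = 58.5%, Adjuster 2 397/558 = 71.1% → Adjuster 2
Simple: the remote team 114/153 = 74.5%, Adjuster 2 130/160 = 81.2% → Adjuster 2
Complex: the remote team 395/2333 = 16.9%, Adjuster 2 621/2396 = 25.9% → Adjuster 2
Overall: the remote team 915/3180 = 28.8%, Adjuster 2 1148/3114 = 36.9% → Adjuster 2
Adjuster 2 wins overall and in every claim group — no reversal.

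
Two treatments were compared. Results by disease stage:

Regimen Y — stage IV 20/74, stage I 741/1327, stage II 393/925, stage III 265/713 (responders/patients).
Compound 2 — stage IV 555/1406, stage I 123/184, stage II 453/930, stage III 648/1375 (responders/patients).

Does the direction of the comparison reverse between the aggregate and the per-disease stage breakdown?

Yes

Stage IV: Regimen Y 20/74 = 27.0%, Compound 2 555/1406 = 39.5% → Compound 2
Stage I: Regimen Y 741/1327 = 55.8%, Compound 2 123/184 = 66.8% → Compound 2
Stage II: Regimen Y 393/925 = 42.5%, Compound 2 453/930 = 48.7% → Compound 2
Stage III: Regimen Y 265/713 = 37.2%, Compound 2 648/1375 = 47.1% → Compound 2
Overall: Regimen Y 1419/3039 = 46.7%, Compound 2 1779/3895 = 45.7% → Regimen Y
Compound 2 wins each disease group but Regimen Y wins overall — the comparison reverses. Compound 2's patients skew toward stage IV, which has a lower base rate.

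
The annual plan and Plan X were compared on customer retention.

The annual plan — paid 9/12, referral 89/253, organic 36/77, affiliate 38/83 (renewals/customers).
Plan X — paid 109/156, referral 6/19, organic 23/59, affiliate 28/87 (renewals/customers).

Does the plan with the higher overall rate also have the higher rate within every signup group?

No

Paid: the annual plan 9/12 = 75.0%, Plan X 109/156 = 69.9% → the annual plan
Referral: the annual plan 89/253 = 35.2%, Plan X 6/19 = 31.6% → the annual plan
Organic: the annual plan 36/77 = 46.8%, Plan X 23/59 = 39.0% → the annual plan
Affiliate: the annual plan 38/83 = 45.8%, Plan X 28/87 = 32.2% → the annual plan
Overall: the annual plan 172/425 = 40.5%, Plan X 166/321 = 51.7% → Plan X
The annual plan wins each signup group but Plan X wins overall — the comparison reverses. The annual plan's customers skew toward referral, which has a lower base rate.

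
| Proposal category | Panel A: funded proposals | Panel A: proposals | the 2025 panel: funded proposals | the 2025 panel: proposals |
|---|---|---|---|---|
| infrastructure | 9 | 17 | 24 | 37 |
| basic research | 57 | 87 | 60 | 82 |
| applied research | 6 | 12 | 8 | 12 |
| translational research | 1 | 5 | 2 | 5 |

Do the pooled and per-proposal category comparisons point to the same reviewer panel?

Infrastructure: Panel A 9/17 = 52.9%, the 2025 panel 24/37 = 64.9% → the 2025 panel
Basic research: Panel A 57/87 = 65.5%, the 2025 panel 60/82 = 73.2% → the 2025 panel
Applied research: Panel A 6/12 = 50.0%, the 2025 panel 8/12 = 66.7% → the 2025 panel
Translational research: Panel A 1/5 = 20.0%, the 2025 panel 2/5 = 40.0% → the 2025 panel
Overall: Panel A 73/121 = 60.3%, the 2025 panel 94/136 = 69.1% → the 2025 panel
The 2025 panel wins overall and in every proposal group — no reversal.

Yes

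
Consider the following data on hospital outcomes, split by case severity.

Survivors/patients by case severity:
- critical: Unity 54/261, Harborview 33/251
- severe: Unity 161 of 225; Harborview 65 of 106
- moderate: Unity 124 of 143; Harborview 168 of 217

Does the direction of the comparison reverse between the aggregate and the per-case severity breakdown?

Critical: Unity 54/261 = 20.7%, Harborview 33/251 = 13.1% → Unity
Severe: Unity 161/225 = 71.6%, Harborview 65/106 = 61.3% → Unity
Moderate: Unity 124/143 = 86.7%, Harborview 168/217 = 77.4% → Unity
Overall: Unity 339/629 = 53.9%, Harborview 266/574 = 46.3% → Unity
Unity wins overall and in every case group — no reversal.

No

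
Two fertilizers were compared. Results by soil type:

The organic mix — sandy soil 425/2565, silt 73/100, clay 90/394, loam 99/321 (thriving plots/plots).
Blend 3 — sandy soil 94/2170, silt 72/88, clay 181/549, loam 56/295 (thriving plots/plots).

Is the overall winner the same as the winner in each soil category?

No

Sandy soil: the organic mix 425/2565 = 16.6%, Blend 3 94/2170 = 4.3% → the organic mix
Silt: the organic mix 73/100 = 73.0%, Blend 3 72/88 = 81.8% → Blend 3
Clay: the organic mix 90/394 = 22.8%, Blend 3 181/549 = 33.0% → Blend 3
Loam: the organic mix 99/321 = 30.8%, Blend 3 56/295 = 19.0% → the organic mix
Overall: the organic mix 687/3380 = 20.3%, Blend 3 403/3102 = 13.0% → the organic mix
Neither sweeps: the organic mix wins 2 of 4 groups, Blend 3 wins 2. The organic mix wins overall but not every group — no Simpson reversal.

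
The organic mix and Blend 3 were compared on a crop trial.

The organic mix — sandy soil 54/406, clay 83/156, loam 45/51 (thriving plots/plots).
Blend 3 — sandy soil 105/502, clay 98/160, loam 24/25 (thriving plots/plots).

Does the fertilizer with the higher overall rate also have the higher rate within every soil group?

Sandy soil: the organic mix 54/406 = 13.3%, Blend 3 105/502 = 20.9% → Blend 3
Clay: the organic mix 83/156 = 53.2%, Blend 3 98/160 = 61.2% → Blend 3
Loam: the organic mix 45/51 = 88.2%, Blend 3 24/25 = 96.0% → Blend 3
Overall: the organic mix 182/613 = 29.7%, Blend 3 227/687 = 33.0% → Blend 3
Blend 3 wins overall and in every soil group — no reversal.

Yes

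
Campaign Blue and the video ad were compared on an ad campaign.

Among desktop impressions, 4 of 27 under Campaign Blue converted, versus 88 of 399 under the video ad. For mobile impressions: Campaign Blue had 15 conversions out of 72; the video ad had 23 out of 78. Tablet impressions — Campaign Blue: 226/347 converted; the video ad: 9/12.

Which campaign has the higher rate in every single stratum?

the video ad

Desktop: Campaign Blue 4/27 = 14.8%, the video ad 88/399 = 22.1% → the video ad
Mobile: Campaign Blue 15/72 = 20.8%, the video ad 23/78 = 29.5% → the video ad
Tablet: Campaign Blue 226/347 = 65.1%, the video ad 9/12 = 75.0% → the video ad
The video ad has the higher rate in all 3 groups.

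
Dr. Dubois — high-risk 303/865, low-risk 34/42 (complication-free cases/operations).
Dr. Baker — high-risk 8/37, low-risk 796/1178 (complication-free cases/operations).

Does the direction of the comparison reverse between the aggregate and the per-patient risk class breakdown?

High-risk: Dr. Dubois 303/865 = 35.0%, Dr. Baker 8/37 = 21.6% → Dr. Dubois
Low-risk: Dr. Dubois 34/42 = 81.0%, Dr. Baker 796/1178 = 67.6% → Dr. Dubois
Overall: Dr. Dubois 337/907 = 37.2%, Dr. Baker 804/1215 = 66.2% → Dr. Baker
Dr. Dubois wins each patient risk group but Dr. Baker wins overall — the comparison reverses. Dr. Dubois's operations skew toward high-risk, which has a lower base rate.

Yes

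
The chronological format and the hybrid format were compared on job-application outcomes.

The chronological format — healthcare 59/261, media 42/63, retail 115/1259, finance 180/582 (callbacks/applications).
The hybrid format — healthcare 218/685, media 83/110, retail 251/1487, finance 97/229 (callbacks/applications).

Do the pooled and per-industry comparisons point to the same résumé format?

Yes

Healthcare: the chronological format 59/261 = 22.6%, the hybrid format 218/685 = 31.8% → the hybrid format
Media: the chronological format 42/63 = 66.7%, the hybrid format 83/110 = 75.5% → the hybrid format
Retail: the chronological format 115/1259 = 9.1%, the hybrid format 251/1487 = 16.9% → the hybrid format
Finance: the chronological format 180/582 = 30.9%, the hybrid format 97/229 = 42.4% → the hybrid format
Overall: the chronological format 396/2165 = 18.3%, the hybrid format 649/2511 = 25.8% → the hybrid format
The hybrid format wins overall and in every industry group — no reversal.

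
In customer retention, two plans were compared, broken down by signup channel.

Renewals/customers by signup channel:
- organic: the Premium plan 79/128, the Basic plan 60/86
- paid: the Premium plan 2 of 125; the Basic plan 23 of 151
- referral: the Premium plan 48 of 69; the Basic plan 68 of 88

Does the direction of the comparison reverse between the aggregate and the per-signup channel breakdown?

No

Organic: the Premium plan 79/128 = 61.7%, the Basic plan 60/86 = 69.8% → the Basic plan
Paid: the Premium plan 2/125 = 1.6%, the Basic plan 23/151 = 15.2% → the Basic plan
Referral: the Premium plan 48/69 = 69.6%, the Basic plan 68/88 = 77.3% → the Basic plan
Overall: the Premium plan 129/322 = 40.1%, the Basic plan 151/325 = 46.5% → the Basic plan
The Basic plan wins overall and in every signup group — no reversal.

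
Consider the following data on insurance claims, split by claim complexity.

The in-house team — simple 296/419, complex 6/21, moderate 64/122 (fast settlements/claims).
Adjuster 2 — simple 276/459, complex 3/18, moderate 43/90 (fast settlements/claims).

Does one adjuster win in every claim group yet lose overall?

Simple: the in-house team 296/419 = 70.6%, Adjuster 2 276/459 = 60.1% → the in-house team
Complex: the in-house team 6/21 = 28.6%, Adjuster 2 3/18 = 16.7% → the in-house team
Moderate: the in-house team 64/122 = 52.5%, Adjuster 2 43/90 = 47.8% → the in-house team
Overall: the in-house team 366/562 = 65.1%, Adjuster 2 322/567 = 56.8% → the in-house team
The in-house team wins overall and in every claim group — no reversal.

No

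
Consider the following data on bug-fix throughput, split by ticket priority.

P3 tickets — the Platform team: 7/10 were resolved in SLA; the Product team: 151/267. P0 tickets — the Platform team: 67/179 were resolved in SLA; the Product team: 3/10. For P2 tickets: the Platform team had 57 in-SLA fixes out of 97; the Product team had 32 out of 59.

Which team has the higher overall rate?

P3: the Platform team 7/10 = 70.0%, the Product team 151/267 = 56.6% → the Platform team
P0: the Platform team 67/179 = 37.4%, the Product team 3/10 = 30.0% → the Platform team
P2: the Platform team 57/97 = 58.8%, the Product team 32/59 = 54.2% → the Platform team
Overall: the Platform team 131/286 = 45.8%, the Product team 186/336 = 55.4% → the Product team
(The Platform team wins every ticket group but the Product team wins overall — the Platform team's tickets skew toward the low-rate P0 group.)

the Product team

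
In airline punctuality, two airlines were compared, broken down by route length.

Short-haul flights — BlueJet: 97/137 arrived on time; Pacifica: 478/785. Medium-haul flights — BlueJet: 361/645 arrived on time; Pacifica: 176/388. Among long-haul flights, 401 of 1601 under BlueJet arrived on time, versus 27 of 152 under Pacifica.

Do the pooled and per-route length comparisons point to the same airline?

Short-haul: BlueJet 97/137 = 70.8%, Pacifica 478/785 = 60.9% → BlueJet
Medium-haul: BlueJet 361/645 = 56.0%, Pacifica 176/388 = 45.4% → BlueJet
Long-haul: BlueJet 401/1601 = 25.0%, Pacifica 27/152 = 17.8% → BlueJet
Overall: BlueJet 859/2383 = 36.0%, Pacifica 681/1325 = 51.4% → Pacifica
BlueJet wins each route group but Pacifica wins overall — the comparison reverses. BlueJet's flights skew toward long-haul, which has a lower base rate.

No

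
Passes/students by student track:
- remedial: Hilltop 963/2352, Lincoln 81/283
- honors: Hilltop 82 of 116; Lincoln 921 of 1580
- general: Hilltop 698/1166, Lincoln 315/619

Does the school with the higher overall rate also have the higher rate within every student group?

Remedial: Hilltop 963/2352 = 40.9%, Lincoln 81/283 = 28.6% → Hilltop
Honors: Hilltop 82/116 = 70.7%, Lincoln 921/1580 = 58.3% → Hilltop
General: Hilltop 698/1166 = 59.9%, Lincoln 315/619 = 50.9% → Hilltop
Overall: Hilltop 1743/3634 = 48.0%, Lincoln 1317/2482 = 53.1% → Lincoln
Hilltop wins each student group but Lincoln wins overall — the comparison reverses. Hilltop's students skew toward remedial, which has a lower base rate.

No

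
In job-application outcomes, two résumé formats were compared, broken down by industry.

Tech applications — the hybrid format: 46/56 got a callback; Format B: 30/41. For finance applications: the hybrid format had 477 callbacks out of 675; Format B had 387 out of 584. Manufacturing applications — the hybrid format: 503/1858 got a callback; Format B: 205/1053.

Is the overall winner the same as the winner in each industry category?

Tech: the hybrid format 46/56 = 82.1%, Format B 30/41 = 73.2% → the hybrid format
Finance: the hybrid format 477/675 = 70.7%, Format B 387/584 = 66.3% → the hybrid format
Manufacturing: the hybrid format 503/1858 = 27.1%, Format B 205/1053 = 19.5% → the hybrid format
Overall: the hybrid format 1026/2589 = 39.6%, Format B 622/1678 = 37.1% → the hybrid format
The hybrid format wins overall and in every industry group — no reversal.

Yes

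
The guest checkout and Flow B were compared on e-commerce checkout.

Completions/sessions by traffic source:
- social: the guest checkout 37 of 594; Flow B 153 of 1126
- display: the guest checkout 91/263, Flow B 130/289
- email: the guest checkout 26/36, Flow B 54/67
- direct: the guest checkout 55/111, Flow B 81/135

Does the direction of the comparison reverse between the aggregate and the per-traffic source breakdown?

Social: the guest checkout 37/594 = 6.2%, Flow B 153/1126 = 13.6% → Flow B
Display: the guest checkout 91/263 = 34.6%, Flow B 130/289 = 45.0% → Flow B
Email: the guest checkout 26/36 = 72.2%, Flow B 54/67 = 80.6% → Flow B
Direct: the guest checkout 55/111 = 49.5%, Flow B 81/135 = 60.0% → Flow B
Overall: the guest checkout 209/1004 = 20.8%, Flow B 418/1617 = 25.9% → Flow B
Flow B wins overall and in every traffic group — no reversal.

No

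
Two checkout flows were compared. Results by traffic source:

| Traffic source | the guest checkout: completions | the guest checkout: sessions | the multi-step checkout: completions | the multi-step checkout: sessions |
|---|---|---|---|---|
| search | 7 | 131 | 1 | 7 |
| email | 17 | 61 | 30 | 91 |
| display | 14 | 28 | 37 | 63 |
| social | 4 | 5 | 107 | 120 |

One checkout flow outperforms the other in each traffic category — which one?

the multi-step checkout

Search: the guest checkout 7/131 = 5.3%, the multi-step checkout 1/7 = 14.3% → the multi-step checkout
Email: the guest checkout 17/61 = 27.9%, the multi-step checkout 30/91 = 33.0% → the multi-step checkout
Display: the guest checkout 14/28 = 50.0%, the multi-step checkout 37/63 = 58.7% → the multi-step checkout
Social: the guest checkout 4/5 = 80.0%, the multi-step checkout 107/120 = 89.2% → the multi-step checkout
The multi-step checkout has the higher rate in all 4 groups.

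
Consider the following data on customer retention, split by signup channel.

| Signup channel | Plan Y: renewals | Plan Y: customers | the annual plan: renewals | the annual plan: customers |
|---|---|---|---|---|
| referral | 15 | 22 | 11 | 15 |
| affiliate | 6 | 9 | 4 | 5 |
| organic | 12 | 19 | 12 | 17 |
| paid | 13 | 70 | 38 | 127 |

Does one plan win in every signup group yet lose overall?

No

Referral: Plan Y 15/22 = 68.2%, the annual plan 11/15 = 73.3% → the annual plan
Affiliate: Plan Y 6/9 = 66.7%, the annual plan 4/5 = 80.0% → the annual plan
Organic: Plan Y 12/19 = 63.2%, the annual plan 12/17 = 70.6% → the annual plan
Paid: Plan Y 13/70 = 18.6%, the annual plan 38/127 = 29.9% → the annual plan
Overall: Plan Y 46/120 = 38.3%, the annual plan 65/164 = 39.6% → the annual plan
The annual plan wins overall and in every signup group — no reversal.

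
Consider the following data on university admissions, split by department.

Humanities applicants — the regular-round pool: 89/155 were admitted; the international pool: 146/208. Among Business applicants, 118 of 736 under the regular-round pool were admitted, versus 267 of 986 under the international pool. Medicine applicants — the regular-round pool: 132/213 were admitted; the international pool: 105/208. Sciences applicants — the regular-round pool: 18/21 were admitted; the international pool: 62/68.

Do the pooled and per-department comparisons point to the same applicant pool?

No

Humanities: the regular-round pool 89/155 = 57.4%, the international pool 146/208 = 70.2% → the international pool
Business: the regular-round pool 118/736 = 16.0%, the international pool 267/986 = 27.1% → the international pool
Medicine: the regular-round pool 132/213 = 62.0%, the international pool 105/208 = 50.5% → the regular-round pool
Sciences: the regular-round pool 18/21 = 85.7%, the international pool 62/68 = 91.2% → the international pool
Overall: the regular-round pool 357/1125 = 31.7%, the international pool 580/1470 = 39.5% → the international pool
Neither sweeps: the regular-round pool wins 1 of 4 groups, the international pool wins 3. The international pool wins overall but not every group — no Simpson reversal.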